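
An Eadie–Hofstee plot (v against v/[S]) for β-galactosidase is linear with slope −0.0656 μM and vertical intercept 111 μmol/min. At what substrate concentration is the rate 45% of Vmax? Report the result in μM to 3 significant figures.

The Eadie–Hofstee slope gives Km = 0.0656 μM (slope = −Km).
v/Vmax = [S]/(Km+[S]) = 0.45 ⇒ [S] = Km·0.45/(1−0.45) = 0.0656 × 0.8182 = 0.0537 μM.

0.0537 μM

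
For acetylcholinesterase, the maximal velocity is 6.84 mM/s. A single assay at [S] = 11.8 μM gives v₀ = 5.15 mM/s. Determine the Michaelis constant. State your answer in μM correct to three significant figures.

From v = Vmax[S]/(Km+[S]), Km = [S](Vmax − v)/v.
Km = 11.8 × (6.84 − 5.15) / 5.15 = 19.94/5.15 = 3.87 μM.

3.87 μM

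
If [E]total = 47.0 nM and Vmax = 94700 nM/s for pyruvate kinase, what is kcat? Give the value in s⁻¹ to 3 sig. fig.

2010 s⁻¹

kcat = Vmax/[E]total = 94700 nM/s / 47.0 nM = 2010 s⁻¹.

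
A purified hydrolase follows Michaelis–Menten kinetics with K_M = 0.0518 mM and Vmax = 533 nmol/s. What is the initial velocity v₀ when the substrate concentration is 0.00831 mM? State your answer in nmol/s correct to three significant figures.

[S]/(Km+[S]) = 0.00831/0.06011 = 0.1382, the fractional saturation.
v = 0.1382 × Vmax = 0.1382 × 533 = 73.7 nmol/s.

73.7 nmol/s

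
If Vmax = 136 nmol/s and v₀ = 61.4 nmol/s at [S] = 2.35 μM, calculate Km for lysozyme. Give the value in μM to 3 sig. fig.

2.86 μM

v/Vmax = 61.4/136 = 0.4515 = [S]/(Km+[S]).
So Km + [S] = [S]/0.4515 = 5.205 μM, giving Km = 5.205 − 2.35 = 2.86 μM.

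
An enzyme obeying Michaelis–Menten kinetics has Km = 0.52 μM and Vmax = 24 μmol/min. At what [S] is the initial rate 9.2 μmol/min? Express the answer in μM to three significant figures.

Rearranging v = Vmax[S]/(Km+[S]) gives [S] = Km·v/(Vmax − v).
[S] = 0.52 × 9.2 / (24 − 9.2) = 4.784/14.80 = 0.323 μM.

0.323 μM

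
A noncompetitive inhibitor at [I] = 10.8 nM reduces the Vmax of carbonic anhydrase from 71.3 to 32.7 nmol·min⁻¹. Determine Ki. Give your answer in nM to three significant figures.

Noncompetitive: Vmax,app = Vmax/α with α = 1 + [I]/Ki.
α = Vmax/Vmax,app = 71.3/32.7 = 2.180.
Since α = 1 + [I]/Ki, [I]/Ki = 2.180 − 1 = 1.180 and Ki = 10.8/1.180 = 9.15 nM.

9.15 nM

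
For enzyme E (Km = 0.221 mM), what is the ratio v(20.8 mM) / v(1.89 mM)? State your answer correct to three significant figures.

1.11

Since Vmax cancels, v₂/v₁ = [S]₂(Km+[S]₁) / [S]₁(Km+[S]₂).
= 20.8×(0.221+1.89) / (1.89×(0.221+20.8)) = 43.91/39.73 = 1.11.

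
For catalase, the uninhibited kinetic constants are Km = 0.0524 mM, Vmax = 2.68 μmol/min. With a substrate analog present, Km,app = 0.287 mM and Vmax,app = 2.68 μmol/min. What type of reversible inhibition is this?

competitive

Km increases (0.0524 → 0.287 mM) while Vmax is unchanged — the hallmark of competitive inhibition.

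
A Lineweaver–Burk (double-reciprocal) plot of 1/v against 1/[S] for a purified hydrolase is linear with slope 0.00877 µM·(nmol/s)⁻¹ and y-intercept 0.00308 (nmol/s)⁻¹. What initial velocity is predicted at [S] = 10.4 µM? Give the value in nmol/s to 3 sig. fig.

255 nmol/s

The y-intercept is 1/Vmax, so Vmax = 1/0.00308 = 325 nmol/s.
The slope is Km/Vmax, so Km = 0.00877 × 325 = 2.85 µM.
Then v = 325 × 10.4/(2.85 + 10.4) = 255 nmol/s.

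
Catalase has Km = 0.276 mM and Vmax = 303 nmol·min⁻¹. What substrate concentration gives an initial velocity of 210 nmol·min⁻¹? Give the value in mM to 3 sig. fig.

Rearranging v = Vmax[S]/(Km+[S]) gives [S] = Km·v/(Vmax − v).
[S] = 0.276 × 210 / (303 − 210) = 57.96/93.00 = 0.623 mM.

0.623 mM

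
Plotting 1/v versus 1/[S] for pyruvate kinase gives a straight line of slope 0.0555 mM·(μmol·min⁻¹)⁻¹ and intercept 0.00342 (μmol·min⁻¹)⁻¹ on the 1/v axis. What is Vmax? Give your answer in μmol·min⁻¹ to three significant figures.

The y-intercept of a Lineweaver–Burk plot equals 1/Vmax, so Vmax = 1/0.00342 = 292 μmol·min⁻¹.

292 μmol·min⁻¹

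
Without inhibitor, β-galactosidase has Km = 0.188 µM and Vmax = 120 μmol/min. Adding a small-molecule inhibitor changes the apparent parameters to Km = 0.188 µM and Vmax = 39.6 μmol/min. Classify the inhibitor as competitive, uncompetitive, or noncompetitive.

Vmax decreases (120 → 39.6 μmol/min) while Km is unchanged — pure noncompetitive inhibition.

noncompetitive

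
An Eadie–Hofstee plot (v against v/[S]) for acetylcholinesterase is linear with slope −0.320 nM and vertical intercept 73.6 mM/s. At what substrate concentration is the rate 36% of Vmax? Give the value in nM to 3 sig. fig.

0.180 nM

The Eadie–Hofstee slope gives Km = 0.320 nM (slope = −Km).
v/Vmax = [S]/(Km+[S]) = 0.36 ⇒ [S] = Km·0.36/(1−0.36) = 0.320 × 0.5625 = 0.180 nM.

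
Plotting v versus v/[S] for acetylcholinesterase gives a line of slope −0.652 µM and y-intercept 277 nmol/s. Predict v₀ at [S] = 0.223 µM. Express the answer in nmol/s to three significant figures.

70.6 nmol/s

In the Eadie–Hofstee form v = Vmax − Km·(v/[S]), the slope is −Km and the intercept is Vmax, so Km = 0.652 µM and Vmax = 277 nmol/s.
v = 277 × 0.223/(0.652 + 0.223) = 70.6 nmol/s.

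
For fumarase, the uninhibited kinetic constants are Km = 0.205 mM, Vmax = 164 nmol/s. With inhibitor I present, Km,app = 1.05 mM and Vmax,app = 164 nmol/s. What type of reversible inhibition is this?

Km increases (0.205 → 1.05 mM) while Vmax is unchanged — the hallmark of competitive inhibition.

competitive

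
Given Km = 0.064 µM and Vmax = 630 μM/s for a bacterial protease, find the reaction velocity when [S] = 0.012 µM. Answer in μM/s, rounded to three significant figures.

99.5 μM/s

v = Vmax·[S]/(Km + [S]) = 630 × 0.012 / (0.064 + 0.012)
  = 7.560 / 0.07600 = 99.5 μM/s.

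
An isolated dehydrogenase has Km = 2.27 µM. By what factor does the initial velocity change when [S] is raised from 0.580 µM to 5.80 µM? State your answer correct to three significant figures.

Since Vmax cancels, v₂/v₁ = [S]₂(Km+[S]₁) / [S]₁(Km+[S]₂).
= 5.80×(2.27+0.580) / (0.580×(2.27+5.80)) = 16.53/4.681 = 3.53.

3.53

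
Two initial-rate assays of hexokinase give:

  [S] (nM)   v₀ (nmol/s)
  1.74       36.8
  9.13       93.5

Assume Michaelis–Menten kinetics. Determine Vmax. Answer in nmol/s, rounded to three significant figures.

147 nmol/s

From v = Vmax[S]/(Km+[S]), each point gives Vmax = v(Km+[S])/[S].
Equating: 36.8(Km+1.74)/1.74 = 93.5(Km+9.13)/9.13.
21.15·Km + 36.8 = 10.24·Km + 93.5, so (21.15 − 10.24)·Km = 93.5 − 36.8.
Km = 56.70/10.91 = 5.20 nM; then Vmax = 36.8(5.20+1.74)/1.74 = 147 nmol/s.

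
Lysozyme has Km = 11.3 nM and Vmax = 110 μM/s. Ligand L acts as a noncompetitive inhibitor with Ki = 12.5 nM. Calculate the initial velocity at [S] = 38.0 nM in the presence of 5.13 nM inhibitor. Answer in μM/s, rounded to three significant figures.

60.1 μM/s

With α = 1 + [I]/Ki = 1 + 5.13/12.5 = 1.410, the noncompetitive rate law is v = (Vmax/α)·[S] / (Km + [S]).
v = (110/1.410)×38.0 / (11.3 + 38.0) = 2964/49.30 = 60.1 μM/s.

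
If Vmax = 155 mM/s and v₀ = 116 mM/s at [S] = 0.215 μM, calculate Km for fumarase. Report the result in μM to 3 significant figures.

From v = Vmax[S]/(Km+[S]), Km = [S](Vmax − v)/v.
Km = 0.215 × (155 − 116) / 116 = 8.385/116 = 0.0723 μM.

0.0723 μM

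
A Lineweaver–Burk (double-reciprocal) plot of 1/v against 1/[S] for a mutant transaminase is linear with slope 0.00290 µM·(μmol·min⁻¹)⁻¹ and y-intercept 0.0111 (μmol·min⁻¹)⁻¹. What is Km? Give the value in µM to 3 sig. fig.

0.261 µM

y-intercept = 1/Vmax ⇒ Vmax = 90.1 μmol·min⁻¹; slope = Km/Vmax ⇒ Km = slope × Vmax.
Km = 0.00290 × 90.1 = 0.261 µM.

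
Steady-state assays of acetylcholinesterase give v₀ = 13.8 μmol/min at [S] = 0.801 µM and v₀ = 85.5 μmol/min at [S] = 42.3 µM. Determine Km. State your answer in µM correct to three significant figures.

4.71 µM

In reciprocal form, 1/v = (Km/Vmax)·(1/[S]) + 1/Vmax. The two points give (1/[S], 1/v) = (1.248, 0.07246) and (0.02364, 0.01170).
Slope = (0.07246 − 0.01170)/(1.248 − 0.02364) = 0.04961; intercept = 0.07246 − 0.04961×1.248 = 0.01052.
Vmax = 1/intercept = 95.0 μmol/min; Km = slope × Vmax = 0.04961 × 95.0 = 4.71 µM.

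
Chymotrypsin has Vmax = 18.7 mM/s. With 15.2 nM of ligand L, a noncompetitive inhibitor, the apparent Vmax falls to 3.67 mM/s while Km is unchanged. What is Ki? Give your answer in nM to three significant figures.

Noncompetitive: Vmax,app = Vmax/α with α = 1 + [I]/Ki.
α = Vmax/Vmax,app = 18.7/3.67 = 5.095.
Since α = 1 + [I]/Ki, [I]/Ki = 5.095 − 1 = 4.095 and Ki = 15.2/4.095 = 3.71 nM.

3.71 nM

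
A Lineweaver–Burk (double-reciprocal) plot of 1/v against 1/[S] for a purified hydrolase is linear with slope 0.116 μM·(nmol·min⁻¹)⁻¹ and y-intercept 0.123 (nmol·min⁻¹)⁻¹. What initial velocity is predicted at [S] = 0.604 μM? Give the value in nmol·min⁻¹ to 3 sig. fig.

3.17 nmol·min⁻¹

The y-intercept is 1/Vmax, so Vmax = 1/0.123 = 8.13 nmol·min⁻¹.
The slope is Km/Vmax, so Km = 0.116 × 8.13 = 0.943 μM.
Then v = 8.13 × 0.604/(0.943 + 0.604) = 3.17 nmol·min⁻¹.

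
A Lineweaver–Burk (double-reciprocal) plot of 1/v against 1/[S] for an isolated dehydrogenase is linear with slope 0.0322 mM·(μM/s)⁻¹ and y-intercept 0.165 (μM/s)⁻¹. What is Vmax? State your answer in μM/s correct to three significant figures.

6.06 μM/s

The y-intercept of a Lineweaver–Burk plot equals 1/Vmax, so Vmax = 1/0.165 = 6.06 μM/s.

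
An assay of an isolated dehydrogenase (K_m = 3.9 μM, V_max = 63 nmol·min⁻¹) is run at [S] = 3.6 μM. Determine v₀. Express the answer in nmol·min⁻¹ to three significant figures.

[S]/(Km+[S]) = 3.6/7.500 = 0.4800, the fractional saturation.
v = 0.4800 × Vmax = 0.4800 × 63 = 30.2 nmol·min⁻¹.

30.2 nmol·min⁻¹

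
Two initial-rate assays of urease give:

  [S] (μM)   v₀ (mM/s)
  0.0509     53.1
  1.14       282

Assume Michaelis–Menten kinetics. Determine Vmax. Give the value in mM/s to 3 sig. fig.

353 mM/s

In reciprocal form, 1/v = (Km/Vmax)·(1/[S]) + 1/Vmax. The two points give (1/[S], 1/v) = (19.65, 0.01883) and (0.8772, 0.003546).
Slope = (0.01883 − 0.003546)/(19.65 − 0.8772) = 0.0008144; intercept = 0.01883 − 0.0008144×19.65 = 0.002832.
Vmax = 1/intercept = 353 mM/s; Km = slope × Vmax = 0.0008144 × 353 = 0.288 μM.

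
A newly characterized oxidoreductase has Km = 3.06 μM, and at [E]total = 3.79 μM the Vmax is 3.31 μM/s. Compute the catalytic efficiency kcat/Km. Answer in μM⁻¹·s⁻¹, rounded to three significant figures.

0.285 μM⁻¹·s⁻¹

kcat = Vmax/[E]total = 3.31/3.79 = 0.873 s⁻¹.
kcat/Km = 0.873/3.06 = 0.285 μM⁻¹·s⁻¹.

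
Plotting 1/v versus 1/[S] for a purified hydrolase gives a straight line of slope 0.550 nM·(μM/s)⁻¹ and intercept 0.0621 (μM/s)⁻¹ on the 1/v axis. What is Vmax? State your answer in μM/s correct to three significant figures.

The y-intercept of a Lineweaver–Burk plot equals 1/Vmax, so Vmax = 1/0.0621 = 16.1 μM/s.

16.1 μM/s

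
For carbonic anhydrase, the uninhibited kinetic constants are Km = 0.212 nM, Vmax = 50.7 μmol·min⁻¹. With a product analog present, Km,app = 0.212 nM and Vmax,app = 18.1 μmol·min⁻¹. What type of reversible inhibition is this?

noncompetitive

Vmax decreases (50.7 → 18.1 μmol·min⁻¹) while Km is unchanged — pure noncompetitive inhibition.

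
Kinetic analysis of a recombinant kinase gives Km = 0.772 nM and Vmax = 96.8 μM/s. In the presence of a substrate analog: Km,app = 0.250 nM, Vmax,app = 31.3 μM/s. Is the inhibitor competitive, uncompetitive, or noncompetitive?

Both Km and Vmax decrease by the same factor (~3.09-fold) — characteristic of uncompetitive inhibition.

uncompetitive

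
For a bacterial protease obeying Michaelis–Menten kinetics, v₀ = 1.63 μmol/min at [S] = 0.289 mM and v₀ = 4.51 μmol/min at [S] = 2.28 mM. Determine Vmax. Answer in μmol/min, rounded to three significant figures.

From v = Vmax[S]/(Km+[S]), each point gives Vmax = v(Km+[S])/[S].
Equating: 1.63(Km+0.289)/0.289 = 4.51(Km+2.28)/2.28.
5.640·Km + 1.63 = 1.978·Km + 4.51, so (5.640 − 1.978)·Km = 4.51 − 1.63.
Km = 2.880/3.662 = 0.786 mM; then Vmax = 1.63(0.786+0.289)/0.289 = 6.07 μmol/min.

6.07 μmol/min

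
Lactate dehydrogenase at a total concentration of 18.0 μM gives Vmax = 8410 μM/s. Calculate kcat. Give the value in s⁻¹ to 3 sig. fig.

467 s⁻¹

kcat = Vmax/[E]total = 8410 μM/s / 18.0 μM = 467 s⁻¹.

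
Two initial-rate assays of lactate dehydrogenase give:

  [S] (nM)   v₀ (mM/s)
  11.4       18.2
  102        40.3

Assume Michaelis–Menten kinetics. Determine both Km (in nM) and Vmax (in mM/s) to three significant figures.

Km = 18.4 nM; Vmax = 47.6 mM/s

From v = Vmax[S]/(Km+[S]), each point gives Vmax = v(Km+[S])/[S].
Equating: 18.2(Km+11.4)/11.4 = 40.3(Km+102)/102.
1.596·Km + 18.2 = 0.3951·Km + 40.3, so (1.596 − 0.3951)·Km = 40.3 − 18.2.
Km = 22.10/1.201 = 18.4 nM; then Vmax = 18.2(18.4+11.4)/11.4 = 47.6 mM/s.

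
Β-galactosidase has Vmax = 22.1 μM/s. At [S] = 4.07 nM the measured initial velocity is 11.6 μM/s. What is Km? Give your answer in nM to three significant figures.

3.68 nM

v/Vmax = 11.6/22.1 = 0.5249 = [S]/(Km+[S]).
So Km + [S] = [S]/0.5249 = 7.754 nM, giving Km = 7.754 − 4.07 = 3.68 nM.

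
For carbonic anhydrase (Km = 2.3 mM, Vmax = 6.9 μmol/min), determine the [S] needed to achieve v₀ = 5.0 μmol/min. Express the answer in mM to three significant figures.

6.05 mM

Rearranging v = Vmax[S]/(Km+[S]) gives [S] = Km·v/(Vmax − v).
[S] = 2.3 × 5.0 / (6.9 − 5.0) = 11.50/1.900 = 6.05 mM.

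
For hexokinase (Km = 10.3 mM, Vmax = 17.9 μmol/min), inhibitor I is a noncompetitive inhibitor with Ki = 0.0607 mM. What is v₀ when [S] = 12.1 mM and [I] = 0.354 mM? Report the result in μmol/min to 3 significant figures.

α = 1 + [I]/Ki = 1 + 0.354/0.0607 = 6.832.
For a noncompetitive inhibitor, Vmax is reduced to Vmax/α while Km is unchanged: Km,app = 10.3 mM, Vmax,app = 2.62 μmol/min.
v = Vmax,app·[S]/(Km,app + [S]) = 2.62 × 12.1/(10.3 + 12.1) = 1.42 μmol/min.

1.42 μmol/min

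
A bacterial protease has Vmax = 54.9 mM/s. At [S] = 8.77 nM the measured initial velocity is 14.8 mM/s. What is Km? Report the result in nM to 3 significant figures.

23.8 nM

v/Vmax = 14.8/54.9 = 0.2696 = [S]/(Km+[S]).
So Km + [S] = [S]/0.2696 = 32.53 nM, giving Km = 32.53 − 8.77 = 23.8 nM.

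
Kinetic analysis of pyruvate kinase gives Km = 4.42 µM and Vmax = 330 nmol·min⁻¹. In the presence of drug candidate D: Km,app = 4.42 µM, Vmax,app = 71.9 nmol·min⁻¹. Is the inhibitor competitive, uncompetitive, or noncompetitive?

noncompetitive

Vmax decreases (330 → 71.9 nmol·min⁻¹) while Km is unchanged — pure noncompetitive inhibition.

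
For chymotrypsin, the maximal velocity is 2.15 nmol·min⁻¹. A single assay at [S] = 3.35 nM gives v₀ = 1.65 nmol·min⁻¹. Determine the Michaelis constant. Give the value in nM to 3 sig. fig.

1.02 nM

From v = Vmax[S]/(Km+[S]), Km = [S](Vmax − v)/v.
Km = 3.35 × (2.15 − 1.65) / 1.65 = 1.675/1.65 = 1.02 nM.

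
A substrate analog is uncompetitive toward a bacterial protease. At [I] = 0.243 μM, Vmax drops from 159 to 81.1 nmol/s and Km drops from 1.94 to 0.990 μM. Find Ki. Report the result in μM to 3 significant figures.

0.253 μM

Uncompetitive: Vmax,app = Vmax/α (and Km,app = Km/α) with α = 1 + [I]/Ki.
α = Vmax/Vmax,app = 159/81.1 = 1.961.
Ki = [I]/(α − 1) = 0.243/0.9605 = 0.253 μM.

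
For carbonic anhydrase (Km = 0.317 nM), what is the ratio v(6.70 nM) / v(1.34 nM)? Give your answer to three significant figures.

1.18

Since Vmax cancels, v₂/v₁ = [S]₂(Km+[S]₁) / [S]₁(Km+[S]₂).
= 6.70×(0.317+1.34) / (1.34×(0.317+6.70)) = 11.10/9.403 = 1.18.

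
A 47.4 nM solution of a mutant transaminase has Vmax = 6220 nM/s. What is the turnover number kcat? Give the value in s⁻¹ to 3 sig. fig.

kcat = Vmax/[E]total = 6220 nM/s / 47.4 nM = 131 s⁻¹.

131 s⁻¹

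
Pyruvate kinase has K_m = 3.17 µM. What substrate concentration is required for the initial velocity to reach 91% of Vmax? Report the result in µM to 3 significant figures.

v/Vmax = [S]/(Km+[S]) = 0.91, so [S] = Km·0.91/(1 − 0.91) = 3.17 × 10.11.
[S] = 32.1 µM.

32.1 µM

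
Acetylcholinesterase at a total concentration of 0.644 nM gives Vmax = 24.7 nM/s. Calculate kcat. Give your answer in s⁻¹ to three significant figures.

kcat = Vmax/[E]total = 24.7 nM/s / 0.644 nM = 38.4 s⁻¹.

38.4 s⁻¹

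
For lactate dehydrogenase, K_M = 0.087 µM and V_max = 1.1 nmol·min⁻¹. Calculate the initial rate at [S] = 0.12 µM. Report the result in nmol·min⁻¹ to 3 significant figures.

0.638 nmol·min⁻¹

v = Vmax·[S]/(Km + [S]) = 1.1 × 0.12 / (0.087 + 0.12)
  = 0.1320 / 0.2070 = 0.638 nmol·min⁻¹.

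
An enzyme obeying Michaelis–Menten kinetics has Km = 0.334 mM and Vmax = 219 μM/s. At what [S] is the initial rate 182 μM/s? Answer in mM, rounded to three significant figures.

The required fractional saturation is v/Vmax = 182/219 = 0.8311.
Then [S]/(Km+[S]) = 0.8311 ⇒ [S] = 0.334 × 0.8311/(1 − 0.8311) = 1.64 mM.

1.64 mM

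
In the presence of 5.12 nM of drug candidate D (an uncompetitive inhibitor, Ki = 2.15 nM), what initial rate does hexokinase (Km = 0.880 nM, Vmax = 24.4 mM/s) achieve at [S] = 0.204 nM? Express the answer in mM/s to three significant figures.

α = 1 + [I]/Ki = 1 + 5.12/2.15 = 3.381.
For an uncompetitive inhibitor, both parameters are divided by α, giving Vmax/α and Km/α: Km,app = 0.260 nM, Vmax,app = 7.22 mM/s.
v = Vmax,app·[S]/(Km,app + [S]) = 7.22 × 0.204/(0.260 + 0.204) = 3.17 mM/s.

3.17 mM/s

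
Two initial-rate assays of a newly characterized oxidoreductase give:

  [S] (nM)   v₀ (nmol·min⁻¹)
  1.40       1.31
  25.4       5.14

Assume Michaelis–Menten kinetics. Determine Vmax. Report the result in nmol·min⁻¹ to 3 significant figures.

From v = Vmax[S]/(Km+[S]), each point gives Vmax = v(Km+[S])/[S].
Equating: 1.31(Km+1.40)/1.40 = 5.14(Km+25.4)/25.4.
0.9357·Km + 1.31 = 0.2024·Km + 5.14, so (0.9357 − 0.2024)·Km = 5.14 − 1.31.
Km = 3.830/0.7334 = 5.22 nM; then Vmax = 1.31(5.22+1.40)/1.40 = 6.20 nmol·min⁻¹.

6.20 nmol·min⁻¹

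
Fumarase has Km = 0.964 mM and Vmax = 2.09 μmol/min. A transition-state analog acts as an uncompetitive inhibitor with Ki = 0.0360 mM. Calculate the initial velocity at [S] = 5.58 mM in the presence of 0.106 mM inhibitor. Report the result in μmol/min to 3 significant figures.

With α = 1 + [I]/Ki = 1 + 0.106/0.0360 = 3.944, the uncompetitive rate law is v = (Vmax/α)·[S] / (Km/α + [S]).
v = (2.09/3.944)×5.58 / (0.964/3.944 + 5.58) = 2.957/5.824 = 0.508 μmol/min.

0.508 μmol/min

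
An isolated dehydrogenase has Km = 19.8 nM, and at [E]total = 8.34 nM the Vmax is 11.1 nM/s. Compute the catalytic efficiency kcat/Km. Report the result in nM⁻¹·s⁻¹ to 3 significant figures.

0.0672 nM⁻¹·s⁻¹

kcat = Vmax/[E]total = 11.1/8.34 = 1.33 s⁻¹.
kcat/Km = 1.33/19.8 = 0.0672 nM⁻¹·s⁻¹.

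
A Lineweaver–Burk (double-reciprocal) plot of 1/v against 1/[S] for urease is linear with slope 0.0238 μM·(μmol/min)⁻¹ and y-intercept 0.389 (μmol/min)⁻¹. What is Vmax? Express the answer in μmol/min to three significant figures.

The y-intercept of a Lineweaver–Burk plot equals 1/Vmax, so Vmax = 1/0.389 = 2.57 μmol/min.

2.57 μmol/min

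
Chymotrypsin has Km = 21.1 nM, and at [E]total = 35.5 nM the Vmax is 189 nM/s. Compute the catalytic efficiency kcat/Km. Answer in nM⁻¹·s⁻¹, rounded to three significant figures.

0.252 nM⁻¹·s⁻¹

kcat = Vmax/[E]total = 189/35.5 = 5.32 s⁻¹.
kcat/Km = 5.32/21.1 = 0.252 nM⁻¹·s⁻¹.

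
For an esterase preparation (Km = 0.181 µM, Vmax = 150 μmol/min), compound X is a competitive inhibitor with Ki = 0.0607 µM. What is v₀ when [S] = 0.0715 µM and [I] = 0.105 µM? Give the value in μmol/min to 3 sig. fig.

19.0 μmol/min

With α = 1 + [I]/Ki = 1 + 0.105/0.0607 = 2.730, the competitive rate law is v = Vmax[S] / (αKm + [S]).
v = 150×0.0715 / (2.730×0.181 + 0.0715) = 10.72/0.5656 = 19.0 μmol/min.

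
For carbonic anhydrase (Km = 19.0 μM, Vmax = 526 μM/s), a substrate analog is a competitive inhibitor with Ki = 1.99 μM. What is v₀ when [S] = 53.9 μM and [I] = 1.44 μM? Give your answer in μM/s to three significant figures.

α = 1 + [I]/Ki = 1 + 1.44/1.99 = 1.724.
For a competitive inhibitor, Vmax is unchanged and the apparent Km becomes α·Km: Km,app = 32.7 μM, Vmax,app = 526 μM/s.
v = Vmax,app·[S]/(Km,app + [S]) = 526 × 53.9/(32.7 + 53.9) = 327 μM/s.

327 μM/s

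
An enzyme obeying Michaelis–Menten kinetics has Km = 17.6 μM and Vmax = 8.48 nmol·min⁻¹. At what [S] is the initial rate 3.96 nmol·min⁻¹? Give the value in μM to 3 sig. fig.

The required fractional saturation is v/Vmax = 3.96/8.48 = 0.4670.
Then [S]/(Km+[S]) = 0.4670 ⇒ [S] = 17.6 × 0.4670/(1 − 0.4670) = 15.4 μM.

15.4 μM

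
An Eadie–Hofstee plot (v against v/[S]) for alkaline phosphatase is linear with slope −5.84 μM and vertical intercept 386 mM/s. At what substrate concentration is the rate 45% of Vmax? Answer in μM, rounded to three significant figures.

4.78 μM

The Eadie–Hofstee slope gives Km = 5.84 μM (slope = −Km).
v/Vmax = [S]/(Km+[S]) = 0.45 ⇒ [S] = Km·0.45/(1−0.45) = 5.84 × 0.8182 = 4.78 μM.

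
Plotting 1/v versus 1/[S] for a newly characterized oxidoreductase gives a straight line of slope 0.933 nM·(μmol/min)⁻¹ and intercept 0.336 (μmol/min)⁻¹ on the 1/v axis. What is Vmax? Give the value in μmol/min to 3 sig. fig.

2.98 μmol/min

The y-intercept of a Lineweaver–Burk plot equals 1/Vmax, so Vmax = 1/0.336 = 2.98 μmol/min.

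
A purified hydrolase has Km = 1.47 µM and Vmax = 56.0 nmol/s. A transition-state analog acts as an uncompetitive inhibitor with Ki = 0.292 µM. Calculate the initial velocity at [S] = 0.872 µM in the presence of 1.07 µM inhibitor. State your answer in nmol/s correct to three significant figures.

With α = 1 + [I]/Ki = 1 + 1.07/0.292 = 4.664, the uncompetitive rate law is v = (Vmax/α)·[S] / (Km/α + [S]).
v = (56.0/4.664)×0.872 / (1.47/4.664 + 0.872) = 10.47/1.187 = 8.82 nmol/s.

8.82 nmol/s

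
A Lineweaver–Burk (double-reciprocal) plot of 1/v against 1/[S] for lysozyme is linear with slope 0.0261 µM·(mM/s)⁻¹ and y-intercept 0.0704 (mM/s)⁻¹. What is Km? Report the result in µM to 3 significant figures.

0.371 µM

y-intercept = 1/Vmax ⇒ Vmax = 14.2 mM/s; slope = Km/Vmax ⇒ Km = slope × Vmax.
Km = 0.0261 × 14.2 = 0.371 µM.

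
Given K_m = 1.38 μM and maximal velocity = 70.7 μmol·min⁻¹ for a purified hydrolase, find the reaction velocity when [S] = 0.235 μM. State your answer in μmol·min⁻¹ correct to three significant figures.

[S]/(Km+[S]) = 0.235/1.615 = 0.1455, the fractional saturation.
v = 0.1455 × Vmax = 0.1455 × 70.7 = 10.3 μmol·min⁻¹.

10.3 μmol·min⁻¹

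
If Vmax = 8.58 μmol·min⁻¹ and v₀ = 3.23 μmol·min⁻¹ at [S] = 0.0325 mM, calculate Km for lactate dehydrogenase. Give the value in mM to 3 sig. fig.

0.0538 mM

From v = Vmax[S]/(Km+[S]), Km = [S](Vmax − v)/v.
Km = 0.0325 × (8.58 − 3.23) / 3.23 = 0.1739/3.23 = 0.0538 mM.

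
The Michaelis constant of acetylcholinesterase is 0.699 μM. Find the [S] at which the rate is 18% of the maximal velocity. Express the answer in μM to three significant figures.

0.153 μM

v/Vmax = [S]/(Km+[S]) = 0.18, so [S] = Km·0.18/(1 − 0.18) = 0.699 × 0.2195.
[S] = 0.153 μM.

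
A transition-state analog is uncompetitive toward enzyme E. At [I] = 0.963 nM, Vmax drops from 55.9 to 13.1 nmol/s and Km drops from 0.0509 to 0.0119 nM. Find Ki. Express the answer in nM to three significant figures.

Uncompetitive: Vmax,app = Vmax/α (and Km,app = Km/α) with α = 1 + [I]/Ki.
α = Vmax/Vmax,app = 55.9/13.1 = 4.267.
Since α = 1 + [I]/Ki, [I]/Ki = 4.267 − 1 = 3.267 and Ki = 0.963/3.267 = 0.295 nM.

0.295 nM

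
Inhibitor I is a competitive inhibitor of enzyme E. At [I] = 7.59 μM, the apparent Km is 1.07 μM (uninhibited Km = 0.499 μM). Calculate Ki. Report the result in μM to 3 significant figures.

6.63 μM

Competitive: Km,app = α·Km with α = 1 + [I]/Ki.
α = Km,app/Km = 1.07/0.499 = 2.144.
Ki = [I]/(α − 1) = 7.59/1.144 = 6.63 μM.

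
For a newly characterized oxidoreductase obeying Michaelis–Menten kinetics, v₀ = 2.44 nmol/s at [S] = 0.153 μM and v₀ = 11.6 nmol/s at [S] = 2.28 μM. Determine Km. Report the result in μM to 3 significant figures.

0.843 μM

From v = Vmax[S]/(Km+[S]), each point gives Vmax = v(Km+[S])/[S].
Equating: 2.44(Km+0.153)/0.153 = 11.6(Km+2.28)/2.28.
15.95·Km + 2.44 = 5.088·Km + 11.6, so (15.95 − 5.088)·Km = 11.6 − 2.44.
Km = 9.160/10.86 = 0.843 μM; then Vmax = 2.44(0.843+0.153)/0.153 = 15.9 nmol/s.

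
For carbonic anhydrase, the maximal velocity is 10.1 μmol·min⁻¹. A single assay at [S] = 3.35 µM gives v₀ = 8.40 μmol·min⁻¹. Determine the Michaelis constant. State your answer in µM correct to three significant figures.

0.678 µM

v/Vmax = 8.40/10.1 = 0.8317 = [S]/(Km+[S]).
So Km + [S] = [S]/0.8317 = 4.028 µM, giving Km = 4.028 − 3.35 = 0.678 µM.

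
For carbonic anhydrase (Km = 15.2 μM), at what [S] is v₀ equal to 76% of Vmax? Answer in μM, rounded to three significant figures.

v/Vmax = [S]/(Km+[S]) = 0.76, so [S] = Km·0.76/(1 − 0.76) = 15.2 × 3.167.
[S] = 48.1 μM.

48.1 μM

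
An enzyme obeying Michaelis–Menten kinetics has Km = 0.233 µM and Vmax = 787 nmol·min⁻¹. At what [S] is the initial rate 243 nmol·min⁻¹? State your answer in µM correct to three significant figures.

0.104 µM

The required fractional saturation is v/Vmax = 243/787 = 0.3088.
Then [S]/(Km+[S]) = 0.3088 ⇒ [S] = 0.233 × 0.3088/(1 − 0.3088) = 0.104 µM.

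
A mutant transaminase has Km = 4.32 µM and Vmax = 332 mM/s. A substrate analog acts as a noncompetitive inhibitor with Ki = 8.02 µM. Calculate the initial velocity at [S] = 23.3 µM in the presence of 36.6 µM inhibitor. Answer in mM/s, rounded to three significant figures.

50.3 mM/s

α = 1 + [I]/Ki = 1 + 36.6/8.02 = 5.564.
For a noncompetitive inhibitor, Vmax is reduced to Vmax/α while Km is unchanged: Km,app = 4.32 µM, Vmax,app = 59.7 mM/s.
v = Vmax,app·[S]/(Km,app + [S]) = 59.7 × 23.3/(4.32 + 23.3) = 50.3 mM/s.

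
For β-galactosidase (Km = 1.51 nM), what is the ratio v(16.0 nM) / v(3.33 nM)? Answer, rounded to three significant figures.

The fractional saturations are [S]/(Km+[S]) = 3.33/4.840 = 0.6880 and 16.0/17.51 = 0.9138.
v₂/v₁ is just their ratio: 0.9138/0.6880 = 1.33.

1.33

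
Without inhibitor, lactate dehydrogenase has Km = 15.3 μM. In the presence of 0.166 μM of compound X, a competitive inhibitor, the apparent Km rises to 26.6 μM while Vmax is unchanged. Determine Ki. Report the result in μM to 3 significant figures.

0.225 μM

Competitive: Km,app = α·Km with α = 1 + [I]/Ki.
α = Km,app/Km = 26.6/15.3 = 1.739.
Since α = 1 + [I]/Ki, [I]/Ki = 1.739 − 1 = 0.7386 and Ki = 0.166/0.7386 = 0.225 μM.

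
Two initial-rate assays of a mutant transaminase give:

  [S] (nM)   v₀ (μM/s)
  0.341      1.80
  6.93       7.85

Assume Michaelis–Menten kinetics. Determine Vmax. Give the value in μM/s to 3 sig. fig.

From v = Vmax[S]/(Km+[S]), each point gives Vmax = v(Km+[S])/[S].
Equating: 1.80(Km+0.341)/0.341 = 7.85(Km+6.93)/6.93.
5.279·Km + 1.80 = 1.133·Km + 7.85, so (5.279 − 1.133)·Km = 7.85 − 1.80.
Km = 6.050/4.146 = 1.46 nM; then Vmax = 1.80(1.46+0.341)/0.341 = 9.50 μM/s.

9.50 μM/s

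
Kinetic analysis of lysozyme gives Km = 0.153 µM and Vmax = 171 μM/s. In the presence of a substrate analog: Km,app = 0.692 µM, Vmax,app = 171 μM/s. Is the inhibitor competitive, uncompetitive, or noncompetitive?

competitive

Km increases (0.153 → 0.692 µM) while Vmax is unchanged — the hallmark of competitive inhibition.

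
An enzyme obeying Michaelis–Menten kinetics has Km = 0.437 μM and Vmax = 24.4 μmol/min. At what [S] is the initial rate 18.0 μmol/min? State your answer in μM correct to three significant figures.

Rearranging v = Vmax[S]/(Km+[S]) gives [S] = Km·v/(Vmax − v).
[S] = 0.437 × 18.0 / (24.4 − 18.0) = 7.866/6.400 = 1.23 μM.

1.23 μM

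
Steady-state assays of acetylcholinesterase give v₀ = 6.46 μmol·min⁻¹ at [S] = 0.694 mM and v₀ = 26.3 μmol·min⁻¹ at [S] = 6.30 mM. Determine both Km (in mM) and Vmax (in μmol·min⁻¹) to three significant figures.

From v = Vmax[S]/(Km+[S]), each point gives Vmax = v(Km+[S])/[S].
Equating: 6.46(Km+0.694)/0.694 = 26.3(Km+6.30)/6.30.
9.308·Km + 6.46 = 4.175·Km + 26.3, so (9.308 − 4.175)·Km = 26.3 − 6.46.
Km = 19.84/5.134 = 3.86 mM; then Vmax = 6.46(3.86+0.694)/0.694 = 42.4 μmol·min⁻¹.

Km = 3.86 mM; Vmax = 42.4 μmol·min⁻¹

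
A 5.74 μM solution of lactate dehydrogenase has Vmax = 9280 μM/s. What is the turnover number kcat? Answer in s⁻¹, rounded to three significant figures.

1620 s⁻¹

kcat = Vmax/[E]total = 9280 μM/s / 5.74 μM = 1620 s⁻¹.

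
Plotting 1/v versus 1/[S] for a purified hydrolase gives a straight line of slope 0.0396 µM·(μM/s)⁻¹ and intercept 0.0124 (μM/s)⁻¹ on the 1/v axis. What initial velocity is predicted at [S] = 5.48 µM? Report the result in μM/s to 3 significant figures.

The y-intercept is 1/Vmax, so Vmax = 1/0.0124 = 80.6 μM/s.
The slope is Km/Vmax, so Km = 0.0396 × 80.6 = 3.19 µM.
Then v = 80.6 × 5.48/(3.19 + 5.48) = 51.0 μM/s.

51.0 μM/s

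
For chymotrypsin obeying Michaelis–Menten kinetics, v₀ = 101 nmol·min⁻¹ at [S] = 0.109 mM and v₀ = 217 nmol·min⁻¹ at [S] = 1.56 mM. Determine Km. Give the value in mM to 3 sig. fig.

From v = Vmax[S]/(Km+[S]), each point gives Vmax = v(Km+[S])/[S].
Equating: 101(Km+0.109)/0.109 = 217(Km+1.56)/1.56.
926.6·Km + 101 = 139.1·Km + 217, so (926.6 − 139.1)·Km = 217 − 101.
Km = 116.0/787.5 = 0.147 mM; then Vmax = 101(0.147+0.109)/0.109 = 237 nmol·min⁻¹.

0.147 mM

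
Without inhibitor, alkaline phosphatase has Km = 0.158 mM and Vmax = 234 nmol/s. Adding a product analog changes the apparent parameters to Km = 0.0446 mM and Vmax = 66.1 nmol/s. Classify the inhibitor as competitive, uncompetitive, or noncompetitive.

Both Km and Vmax decrease by the same factor (~3.54-fold) — characteristic of uncompetitive inhibition.

uncompetitive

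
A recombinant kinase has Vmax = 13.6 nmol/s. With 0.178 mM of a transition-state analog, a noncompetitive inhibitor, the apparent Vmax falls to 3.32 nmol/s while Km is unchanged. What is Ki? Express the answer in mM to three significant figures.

0.0575 mM

Noncompetitive: Vmax,app = Vmax/α with α = 1 + [I]/Ki.
α = Vmax/Vmax,app = 13.6/3.32 = 4.096.
Ki = [I]/(α − 1) = 0.178/3.096 = 0.0575 mM.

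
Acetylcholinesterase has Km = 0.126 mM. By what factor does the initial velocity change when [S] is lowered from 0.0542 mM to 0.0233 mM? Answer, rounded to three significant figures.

Since Vmax cancels, v₂/v₁ = [S]₂(Km+[S]₁) / [S]₁(Km+[S]₂).
= 0.0233×(0.126+0.0542) / (0.0542×(0.126+0.0233)) = 0.004199/0.008092 = 0.519.

0.519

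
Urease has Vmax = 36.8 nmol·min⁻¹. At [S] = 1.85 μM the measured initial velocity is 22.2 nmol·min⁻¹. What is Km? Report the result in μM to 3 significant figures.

v/Vmax = 22.2/36.8 = 0.6033 = [S]/(Km+[S]).
So Km + [S] = [S]/0.6033 = 3.067 μM, giving Km = 3.067 − 1.85 = 1.22 μM.

1.22 μM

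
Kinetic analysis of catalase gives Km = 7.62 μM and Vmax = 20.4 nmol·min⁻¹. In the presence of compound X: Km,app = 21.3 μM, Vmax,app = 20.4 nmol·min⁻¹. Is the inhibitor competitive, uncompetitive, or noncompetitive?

Km increases (7.62 → 21.3 μM) while Vmax is unchanged — the hallmark of competitive inhibition.

competitive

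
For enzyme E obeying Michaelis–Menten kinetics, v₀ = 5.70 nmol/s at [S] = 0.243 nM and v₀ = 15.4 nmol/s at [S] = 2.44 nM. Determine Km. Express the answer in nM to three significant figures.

In reciprocal form, 1/v = (Km/Vmax)·(1/[S]) + 1/Vmax. The two points give (1/[S], 1/v) = (4.115, 0.1754) and (0.4098, 0.06494).
Slope = (0.1754 − 0.06494)/(4.115 − 0.4098) = 0.02982; intercept = 0.1754 − 0.02982×4.115 = 0.05271.
Vmax = 1/intercept = 19.0 nmol/s; Km = slope × Vmax = 0.02982 × 19.0 = 0.566 nM.

0.566 nM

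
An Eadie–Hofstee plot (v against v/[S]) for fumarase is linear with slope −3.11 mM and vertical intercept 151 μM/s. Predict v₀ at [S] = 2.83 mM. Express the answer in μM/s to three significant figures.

71.9 μM/s

In the Eadie–Hofstee form v = Vmax − Km·(v/[S]), the slope is −Km and the intercept is Vmax, so Km = 3.11 mM and Vmax = 151 μM/s.
v = 151 × 2.83/(3.11 + 2.83) = 71.9 μM/s.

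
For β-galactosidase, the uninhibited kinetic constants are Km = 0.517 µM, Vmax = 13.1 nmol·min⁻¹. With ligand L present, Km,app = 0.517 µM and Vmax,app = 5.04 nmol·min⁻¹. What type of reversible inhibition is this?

Vmax decreases (13.1 → 5.04 nmol·min⁻¹) while Km is unchanged — pure noncompetitive inhibition.

noncompetitive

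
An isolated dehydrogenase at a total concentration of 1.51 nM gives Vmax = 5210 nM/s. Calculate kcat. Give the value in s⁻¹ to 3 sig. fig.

kcat = Vmax/[E]total = 5210 nM/s / 1.51 nM = 3450 s⁻¹.

3450 s⁻¹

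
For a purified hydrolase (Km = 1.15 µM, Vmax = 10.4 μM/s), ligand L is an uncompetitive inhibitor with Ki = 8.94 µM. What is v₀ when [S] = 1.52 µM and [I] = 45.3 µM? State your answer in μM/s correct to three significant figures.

With α = 1 + [I]/Ki = 1 + 45.3/8.94 = 6.067, the uncompetitive rate law is v = (Vmax/α)·[S] / (Km/α + [S]).
v = (10.4/6.067)×1.52 / (1.15/6.067 + 1.52) = 2.606/1.710 = 1.52 μM/s.

1.52 μM/s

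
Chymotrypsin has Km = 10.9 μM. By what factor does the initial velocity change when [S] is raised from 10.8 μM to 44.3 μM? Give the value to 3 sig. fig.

1.61

The fractional saturations are [S]/(Km+[S]) = 10.8/21.70 = 0.4977 and 44.3/55.20 = 0.8025.
v₂/v₁ is just their ratio: 0.8025/0.4977 = 1.61.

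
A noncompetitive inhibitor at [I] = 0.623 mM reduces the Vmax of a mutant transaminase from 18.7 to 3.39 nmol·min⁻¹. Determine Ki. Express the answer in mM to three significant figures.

Noncompetitive: Vmax,app = Vmax/α with α = 1 + [I]/Ki.
α = Vmax/Vmax,app = 18.7/3.39 = 5.516.
Since α = 1 + [I]/Ki, [I]/Ki = 5.516 − 1 = 4.516 and Ki = 0.623/4.516 = 0.138 mM.

0.138 mM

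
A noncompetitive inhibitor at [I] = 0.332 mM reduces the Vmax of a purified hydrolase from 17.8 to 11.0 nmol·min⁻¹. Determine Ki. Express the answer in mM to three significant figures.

0.537 mM

Noncompetitive: Vmax,app = Vmax/α with α = 1 + [I]/Ki.
α = Vmax/Vmax,app = 17.8/11.0 = 1.618.
Ki = [I]/(α − 1) = 0.332/0.6182 = 0.537 mM.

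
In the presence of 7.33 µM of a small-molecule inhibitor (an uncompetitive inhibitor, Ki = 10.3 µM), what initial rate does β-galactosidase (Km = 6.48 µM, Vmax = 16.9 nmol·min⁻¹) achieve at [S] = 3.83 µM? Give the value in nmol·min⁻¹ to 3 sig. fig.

With α = 1 + [I]/Ki = 1 + 7.33/10.3 = 1.712, the uncompetitive rate law is v = (Vmax/α)·[S] / (Km/α + [S]).
v = (16.9/1.712)×3.83 / (6.48/1.712 + 3.83) = 37.82/7.616 = 4.97 nmol·min⁻¹.

4.97 nmol·min⁻¹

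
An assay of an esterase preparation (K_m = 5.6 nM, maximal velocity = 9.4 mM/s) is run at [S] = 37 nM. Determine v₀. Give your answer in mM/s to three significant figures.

v = Vmax·[S]/(Km + [S]) = 9.4 × 37 / (5.6 + 37)
  = 347.8 / 42.60 = 8.16 mM/s.

8.16 mM/s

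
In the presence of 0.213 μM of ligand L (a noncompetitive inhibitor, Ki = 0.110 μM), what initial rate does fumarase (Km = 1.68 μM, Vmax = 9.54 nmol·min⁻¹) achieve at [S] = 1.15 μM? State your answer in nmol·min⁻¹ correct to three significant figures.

1.32 nmol·min⁻¹

α = 1 + [I]/Ki = 1 + 0.213/0.110 = 2.936.
For a noncompetitive inhibitor, Vmax is reduced to Vmax/α while Km is unchanged: Km,app = 1.68 μM, Vmax,app = 3.25 nmol·min⁻¹.
v = Vmax,app·[S]/(Km,app + [S]) = 3.25 × 1.15/(1.68 + 1.15) = 1.32 nmol·min⁻¹.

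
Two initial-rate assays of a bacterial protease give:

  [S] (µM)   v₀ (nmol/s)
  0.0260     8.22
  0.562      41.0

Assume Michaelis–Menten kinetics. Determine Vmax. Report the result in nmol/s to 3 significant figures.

50.8 nmol/s

In reciprocal form, 1/v = (Km/Vmax)·(1/[S]) + 1/Vmax. The two points give (1/[S], 1/v) = (38.46, 0.1217) and (1.779, 0.02439).
Slope = (0.1217 − 0.02439)/(38.46 − 1.779) = 0.002652; intercept = 0.1217 − 0.002652×38.46 = 0.01967.
Vmax = 1/intercept = 50.8 nmol/s; Km = slope × Vmax = 0.002652 × 50.8 = 0.135 µM.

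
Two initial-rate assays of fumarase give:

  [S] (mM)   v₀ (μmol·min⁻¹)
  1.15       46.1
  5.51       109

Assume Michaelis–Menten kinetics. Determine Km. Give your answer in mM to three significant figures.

In reciprocal form, 1/v = (Km/Vmax)·(1/[S]) + 1/Vmax. The two points give (1/[S], 1/v) = (0.8696, 0.02169) and (0.1815, 0.009174).
Slope = (0.02169 − 0.009174)/(0.8696 − 0.1815) = 0.01819; intercept = 0.02169 − 0.01819×0.8696 = 0.005873.
Vmax = 1/intercept = 170 μmol·min⁻¹; Km = slope × Vmax = 0.01819 × 170 = 3.10 mM.

3.10 mM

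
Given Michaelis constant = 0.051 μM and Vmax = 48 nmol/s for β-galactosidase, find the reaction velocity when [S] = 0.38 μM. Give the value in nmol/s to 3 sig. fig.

42.3 nmol/s

[S]/(Km+[S]) = 0.38/0.4310 = 0.8817, the fractional saturation.
v = 0.8817 × Vmax = 0.8817 × 48 = 42.3 nmol/s.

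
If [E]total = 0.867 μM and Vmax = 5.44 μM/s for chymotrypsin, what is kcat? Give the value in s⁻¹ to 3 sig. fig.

kcat = Vmax/[E]total = 5.44 μM/s / 0.867 μM = 6.27 s⁻¹.

6.27 s⁻¹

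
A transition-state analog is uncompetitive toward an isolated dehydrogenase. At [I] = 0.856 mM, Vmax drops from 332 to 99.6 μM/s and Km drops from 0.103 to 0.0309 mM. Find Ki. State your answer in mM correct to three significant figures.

Uncompetitive: Vmax,app = Vmax/α (and Km,app = Km/α) with α = 1 + [I]/Ki.
α = Vmax/Vmax,app = 332/99.6 = 3.333.
Since α = 1 + [I]/Ki, [I]/Ki = 3.333 − 1 = 2.333 and Ki = 0.856/2.333 = 0.367 mM.

0.367 mM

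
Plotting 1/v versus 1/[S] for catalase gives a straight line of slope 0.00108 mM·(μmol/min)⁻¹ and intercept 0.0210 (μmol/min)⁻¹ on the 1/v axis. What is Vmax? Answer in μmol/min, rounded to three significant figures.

The y-intercept of a Lineweaver–Burk plot equals 1/Vmax, so Vmax = 1/0.0210 = 47.6 μmol/min.

47.6 μmol/min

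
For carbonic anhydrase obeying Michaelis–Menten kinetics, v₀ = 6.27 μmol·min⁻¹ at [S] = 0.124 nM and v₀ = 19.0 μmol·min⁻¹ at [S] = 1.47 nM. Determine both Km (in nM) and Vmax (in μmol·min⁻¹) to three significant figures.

From v = Vmax[S]/(Km+[S]), each point gives Vmax = v(Km+[S])/[S].
Equating: 6.27(Km+0.124)/0.124 = 19.0(Km+1.47)/1.47.
50.56·Km + 6.27 = 12.93·Km + 19.0, so (50.56 − 12.93)·Km = 19.0 − 6.27.
Km = 12.73/37.64 = 0.338 nM; then Vmax = 6.27(0.338+0.124)/0.124 = 23.4 μmol·min⁻¹.

Km = 0.338 nM; Vmax = 23.4 μmol·min⁻¹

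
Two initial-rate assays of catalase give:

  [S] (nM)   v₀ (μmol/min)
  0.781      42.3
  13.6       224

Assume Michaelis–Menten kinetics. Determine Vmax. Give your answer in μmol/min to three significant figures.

From v = Vmax[S]/(Km+[S]), each point gives Vmax = v(Km+[S])/[S].
Equating: 42.3(Km+0.781)/0.781 = 224(Km+13.6)/13.6.
54.16·Km + 42.3 = 16.47·Km + 224, so (54.16 − 16.47)·Km = 224 − 42.3.
Km = 181.7/37.69 = 4.82 nM; then Vmax = 42.3(4.82+0.781)/0.781 = 303 μmol/min.

303 μmol/min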